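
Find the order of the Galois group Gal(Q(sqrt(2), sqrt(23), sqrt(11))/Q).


The 3 square roots of distinct primes are multiplicatively independent over Q,
so [K:Q] = 2^3 and Gal(K/Q) is isomorphic to (Z/2Z)^3.
|Gal| = 2^3 = 8

8


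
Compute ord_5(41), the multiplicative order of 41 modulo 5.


We want ord_5(41), the smallest k >= 1 with 41^k = 1 mod 5.
n = 5 = 5, phi(5) = 4; the order divides phi(n).
Divisors of 4: 1, 2, 4
Repeated squaring mod 5: 41^1 = 1, 41^2 = 1, 41^4 = 1
Test divisors in increasing order:
  k=1: 41^1 = 1 mod 5  <- first divisor giving 1
Order = 1

1


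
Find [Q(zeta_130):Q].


The degree equals Euler's totient phi(130).
130 = 2 * 5 * 13
phi(130) = 48

48


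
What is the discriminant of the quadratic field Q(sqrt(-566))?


For K = Q(sqrt(d)) with d squarefree: disc(K) = d if d = 1 mod 4, and disc(K) = 4d if d = 2 or 3 mod 4.
Here d = -566, and d mod 4 = 2.
d = 2 mod 4, not 1 (O_K = Z[sqrt(d)]), so disc(K) = 4d = 4 * (-566) = -2264

-2264


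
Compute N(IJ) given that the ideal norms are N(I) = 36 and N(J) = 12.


N(IJ) = N(I) * N(J)
= 36 * 12
= 432

432


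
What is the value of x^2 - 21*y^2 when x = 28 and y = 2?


x^2 - d*y^2
= 28^2 - 21*2^2
= 784 - 84
= 700

700


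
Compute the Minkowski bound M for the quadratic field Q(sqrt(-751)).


d = -751, d mod 4 = 1, so disc(K) = d = -751; |disc(K)| = 751
Imaginary quadratic field, so n = 2, s = r2 = 1, r1 = 0
M = (n!/n^n) * (4/pi)^s * sqrt(|disc(K)|) = (2!/2^2) * (4/pi)^1 * sqrt(751)
= 0.5 * 1.273240 * 27.404379
= 17.4462

17.4462


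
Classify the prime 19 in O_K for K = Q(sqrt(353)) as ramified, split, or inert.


K = Q(sqrt(353)). Since d mod 4 = 1, disc(K) = 353.
Check p | disc: 353 mod 19 = 11.
p does not divide disc. Compute Legendre symbol (d/p):
11^((19-1)/2) mod 19 = 1
(d/p) = 1, so p splits: (p) = P*P' with e=1, f=1, g=2.
Therefore p is split.

split


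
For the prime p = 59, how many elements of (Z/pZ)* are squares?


For prime p, the number of non-zero quadratic residues is (p-1)/2.
= (59-1)/2
= 29

29


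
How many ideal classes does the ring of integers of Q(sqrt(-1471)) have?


K = Q(sqrt(-1471)). d mod 4 = 1, so D = disc(K) = d = -1471
h(K) equals the number of primitive reduced positive-definite forms (a, b, c) = a*x^2 + b*x*y + c*y^2 with b^2 - 4ac = D,
where reduced means |b| <= a <= c, with b >= 0 whenever |b| = a or a = c, and primitive means gcd(a, b, c) = 1.
Reduced forces 3a^2 <= |D| = 1471, so 1 <= a <= 22; b must have the parity of D, and c = (b^2 - D)/(4a) must be an integer >= a.
Enumerate a = 1..22, b in [-a, a]:
  a=1: (1, 1, 368)  [1]
  a=2: (2, -1, 184), (2, 1, 184)  [2]
  a=3: none
  a=4: (4, -1, 92), (4, 1, 92)  [2]
  a=5: (5, -3, 74), (5, 3, 74)  [2]
  a=6..7: none
  a=8: (8, -1, 46), (8, 1, 46)  [2]
  a=9: none
  a=10: (10, -7, 38), (10, -3, 37), (10, 3, 37), (10, 7, 38)  [4]
  a=11: (11, -5, 34), (11, 5, 34)  [2]
  a=12..15: none
  a=16: (16, -1, 23), (16, 1, 23)  [2]
  a=17: (17, -5, 22), (17, 5, 22)  [2]
  a=18: none
  a=19: (19, -7, 20), (19, 7, 20)  [2]
  a=20: (20, -17, 22), (20, 17, 22)  [2]
  a=21..22: none
Total reduced forms: 1 + 2 + 2 + 2 + 2 + 4 + 2 + 2 + 2 + 2 + 2 = 23
h = 23

23


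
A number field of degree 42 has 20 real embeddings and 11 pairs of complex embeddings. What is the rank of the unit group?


By Dirichlet's unit theorem:
rank = r1 + r2 - 1
= 20 + 11 - 1
= 30

30


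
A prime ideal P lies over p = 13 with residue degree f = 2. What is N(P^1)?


N(P^a) = p^(a*f)
= 13^(1*2)
= 13^2
= 169

169


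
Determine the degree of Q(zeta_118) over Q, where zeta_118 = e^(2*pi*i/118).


The degree equals Euler's totient phi(118).
118 = 2 * 59
phi(118) = 58

58


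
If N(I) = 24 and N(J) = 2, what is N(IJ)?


N(IJ) = N(I) * N(J)
= 24 * 2
= 48

48


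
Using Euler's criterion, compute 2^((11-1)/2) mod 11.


p = 11 is prime and the exponent is (p-1)/2 = 5, so by Euler's criterion 2^5 = (2/11) = +1 or -1 mod 11.
Compute by square-and-multiply:
  5 = 4 + 1 (binary 101)
  Repeated squaring mod 11: 2^1 = 2, 2^2 = 4, 2^4 = 5
  2^5 = 2^4 * 2^1 = 5 * 2 mod 11
    5 * 2 = 10 = 10 mod 11
  2^5 = 10 mod 11
Result 10 = p - 1 = -1 mod 11: 2 is a quadratic non-residue mod 11. As a residue in [0, p-1] the value is 10.
2^5 mod 11 = 10

10


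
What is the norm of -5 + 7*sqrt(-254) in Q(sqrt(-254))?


N(a + b*sqrt(d)) = a^2 - d*b^2
= (-5)^2 - (-254)*(7)^2
= 25 + 12446
= 12471

12471


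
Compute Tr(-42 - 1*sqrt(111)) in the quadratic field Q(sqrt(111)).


Tr(a + b*sqrt(d)) = (a + b*sqrt(d)) + (a - b*sqrt(d)) = 2a
= 2 * (-42)
= -84

-84


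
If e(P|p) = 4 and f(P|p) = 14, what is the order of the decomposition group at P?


|D_P| = e * f
= 4 * 14
= 56

56


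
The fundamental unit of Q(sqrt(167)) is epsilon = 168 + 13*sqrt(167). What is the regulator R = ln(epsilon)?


epsilon = 168 + 13*sqrt(167)
= 335.9970
R = ln(335.9970)
= 5.8171

5.8171


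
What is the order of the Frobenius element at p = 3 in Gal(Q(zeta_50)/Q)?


The Frobenius at p in Gal(Q(zeta_n)/Q) = (Z/nZ)* is the class of p, so its order is ord_50(3), the smallest k >= 1 with 3^k = 1 mod 50.
n = 50 = 2 * 5^2, phi(50) = 20; the order divides phi(n).
Divisors of 20: 1, 2, 4, 5, 10, 20
Repeated squaring mod 50: 3^1 = 3, 3^2 = 9, 3^4 = 31, 3^8 = 11, 3^16 = 21
Test divisors in increasing order:
  k=1: 3^1 = 3 mod 50
  k=2: 3^2 = 9 mod 50
  k=4: 3^4 = 31 mod 50
  k=5: 3^5 = 31 * 3 = 43 mod 50
  k=10: 3^10 = 11 * 9 = 49 mod 50
  k=20: 3^20 = 21 * 31 = 1 mod 50  <- first divisor giving 1
Order = 20

20


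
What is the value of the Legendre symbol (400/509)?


p = 509 is prime, so compute (400/509) with the reciprocity algorithm (Jacobi-symbol steps: pull out 2s via (2/n), flip via reciprocity, reduce):
  pull out 2: (2/509) = -1  (since 509 mod 8 = 5)
  pull out 2: (2/509) = -1  (since 509 mod 8 = 5)
  pull out 2: (2/509) = -1  (since 509 mod 8 = 5)
  pull out 2: (2/509) = -1  (since 509 mod 8 = 5)
  reciprocity: (25/509) -> +(509/25)
  reduce: (9/25)
  reciprocity: (9/25) -> +(25/9)
  reduce: (7/9)
  reciprocity: (7/9) -> +(9/7)
  reduce: (2/7)
  pull out 2: (2/7) = +1  (since 7 mod 8 = 7)
  (1/7) = 1
Product of signs = 1
(400/509) = 1

1


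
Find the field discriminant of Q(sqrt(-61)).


For K = Q(sqrt(d)) with d squarefree: disc(K) = d if d = 1 mod 4, and disc(K) = 4d if d = 2 or 3 mod 4.
Here d = -61, and d mod 4 = 3.
d = 3 mod 4, not 1 (O_K = Z[sqrt(d)]), so disc(K) = 4d = 4 * (-61) = -244

-244


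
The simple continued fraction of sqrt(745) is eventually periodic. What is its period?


Run the CF algorithm for sqrt(745).
a_0 = floor(sqrt(745)) = 27; set m_0=0, q_0=1.
Recurrence: m' = q*a - m,  q' = (d - m'^2)/q,  a' = floor((a_0 + m')/q').
  step 1: m=27, q=16, a=3
  step 2: m=21, q=19, a=2
  step 3: m=17, q=24, a=1
  step 4: m=7, q=29, a=1
  step 5: m=22, q=9, a=5
  step 6: m=23, q=24, a=2
  step 7: m=25, q=5, a=10
  step 8: m=25, q=24, a=2
  step 9: m=23, q=9, a=5
  step 10: m=22, q=29, a=1
  step 11: m=7, q=24, a=1
  step 12: m=17, q=19, a=2
  step 13: m=21, q=16, a=3
  step 14: m=27, q=1, a=54
a_14 = 2*a_0 = 54, so the period closes here.
sqrt(745) = [27; 3, 2, 1, 1, 5, 2, 10, 2, 5, 1, 1, 2, 3, 54]
Period length = 14

14


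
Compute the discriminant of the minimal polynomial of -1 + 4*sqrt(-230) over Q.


The element -1 + 4*sqrt(-230) has minimal polynomial:
x^2 + 2*x + 3681
Discriminant = (2)^2 - 4*(3681)
= 4 - 14724
= -14720

-14720


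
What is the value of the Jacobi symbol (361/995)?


Compute (361/995) via quadratic reciprocity:
  reciprocity: (361/995) -> +(995/361)
  reduce: (273/361)
  reciprocity: (273/361) -> +(361/273)
  reduce: (88/273)
  pull out 2: (2/273) = +1  (since 273 mod 8 = 1)
  pull out 2: (2/273) = +1  (since 273 mod 8 = 1)
  pull out 2: (2/273) = +1  (since 273 mod 8 = 1)
  reciprocity: (11/273) -> +(273/11)
  reduce: (9/11)
  reciprocity: (9/11) -> +(11/9)
  reduce: (2/9)
  pull out 2: (2/9) = +1  (since 9 mod 8 = 1)
  (1/9) = 1
Product of signs = 1

1


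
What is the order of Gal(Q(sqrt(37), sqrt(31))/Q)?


The 2 square roots of distinct primes are multiplicatively independent over Q,
so [K:Q] = 2^2 and Gal(K/Q) is isomorphic to (Z/2Z)^2.
|Gal| = 2^2 = 4

4


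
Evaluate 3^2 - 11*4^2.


x^2 - d*y^2
= 3^2 - 11*4^2
= 9 - 176
= -167

-167


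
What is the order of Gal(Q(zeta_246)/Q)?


|Gal(Q(zeta_246)/Q)| = phi(246)
= 80

80


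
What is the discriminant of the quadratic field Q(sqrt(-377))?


For K = Q(sqrt(d)) with d squarefree: disc(K) = d if d = 1 mod 4, and disc(K) = 4d if d = 2 or 3 mod 4.
Here d = -377, and d mod 4 = 3.
d = 3 mod 4, not 1 (O_K = Z[sqrt(d)]), so disc(K) = 4d = 4 * (-377) = -1508

-1508


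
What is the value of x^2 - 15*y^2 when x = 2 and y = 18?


x^2 - d*y^2
= 2^2 - 15*18^2
= 4 - 4860
= -4856

-4856


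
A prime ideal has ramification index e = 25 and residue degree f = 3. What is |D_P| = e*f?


|D_P| = e * f
= 25 * 3
= 75

75


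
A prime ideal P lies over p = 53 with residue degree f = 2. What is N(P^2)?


N(P^a) = p^(a*f)
= 53^(2*2)
= 53^4
= 7890481

7890481


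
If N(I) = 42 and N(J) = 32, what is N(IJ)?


N(IJ) = N(I) * N(J)
= 42 * 32
= 1344

1344


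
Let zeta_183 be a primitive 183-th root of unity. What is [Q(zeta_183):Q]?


The degree equals Euler's totient phi(183).
183 = 3 * 61
phi(183) = 120

120


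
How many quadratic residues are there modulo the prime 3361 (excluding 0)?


For prime p, the number of non-zero quadratic residues is (p-1)/2.
= (3361-1)/2
= 1680

1680


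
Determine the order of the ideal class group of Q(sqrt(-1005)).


K = Q(sqrt(-1005)). d mod 4 = 3, so D = disc(K) = 4d = -4020
h(K) equals the number of primitive reduced positive-definite forms (a, b, c) = a*x^2 + b*x*y + c*y^2 with b^2 - 4ac = D,
where reduced means |b| <= a <= c, with b >= 0 whenever |b| = a or a = c, and primitive means gcd(a, b, c) = 1.
Reduced forces 3a^2 <= |D| = 4020, so 1 <= a <= 36; b must have the parity of D, and c = (b^2 - D)/(4a) must be an integer >= a.
Enumerate a = 1..36, b in [-a, a]:
  a=1: (1, 0, 1005)  [1]
  a=2: (2, 2, 503)  [1]
  a=3: (3, 0, 335)  [1]
  a=4: none
  a=5: (5, 0, 201)  [1]
  a=6: (6, 6, 169)  [1]
  a=7..9: none
  a=10: (10, 10, 103)  [1]
  a=11..12: none
  a=13: (13, -6, 78), (13, 6, 78)  [2]
  a=14: none
  a=15: (15, 0, 67)  [1]
  a=16: none
  a=17: (17, -14, 62), (17, 14, 62)  [2]
  a=18..25: none
  a=26: (26, -6, 39), (26, 6, 39)  [2]
  a=27..29: none
  a=30: (30, 30, 41)  [1]
  a=31: (31, -14, 34), (31, 14, 34)  [2]
  a=32..36: none
Total reduced forms: 1 + 1 + 1 + 1 + 1 + 1 + 2 + 1 + 2 + 2 + 1 + 2 = 16
h = 16

16


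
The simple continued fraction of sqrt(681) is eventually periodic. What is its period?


Run the CF algorithm for sqrt(681).
a_0 = floor(sqrt(681)) = 26; set m_0=0, q_0=1.
Recurrence: m' = q*a - m,  q' = (d - m'^2)/q,  a' = floor((a_0 + m')/q').
  step 1: m=26, q=5, a=10
  step 2: m=24, q=21, a=2
  step 3: m=18, q=17, a=2
  step 4: m=16, q=25, a=1
  step 5: m=9, q=24, a=1
  step 6: m=15, q=19, a=2
  step 7: m=23, q=8, a=6
  step 8: m=25, q=7, a=7
  step 9: m=24, q=15, a=3
  step 10: m=21, q=16, a=2
  step 11: m=11, q=35, a=1
  step 12: m=24, q=3, a=16
  step 13: m=24, q=35, a=1
  step 14: m=11, q=16, a=2
  step 15: m=21, q=15, a=3
  step 16: m=24, q=7, a=7
  step 17: m=25, q=8, a=6
  step 18: m=23, q=19, a=2
  step 19: m=15, q=24, a=1
  step 20: m=9, q=25, a=1
  step 21: m=16, q=17, a=2
  step 22: m=18, q=21, a=2
  step 23: m=24, q=5, a=10
  step 24: m=26, q=1, a=52
a_24 = 2*a_0 = 52, so the period closes here.
sqrt(681) = [26; 10, 2, 2, 1, 1, 2, 6, 7, 3, 2, 1, 16, 1, 2, 3, 7, 6, 2, 1, 1, 2, 2, 10, 52]
Period length = 24

24


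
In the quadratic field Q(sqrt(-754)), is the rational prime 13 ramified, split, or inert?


K = Q(sqrt(-754)). Since d mod 4 = 2, disc(K) = -3016.
Check p | disc: -3016 mod 13 = 0.
p divides disc, so p ramifies: (p) = P^2 with e=2, f=1, g=1.
Therefore p is ramified.

ramified


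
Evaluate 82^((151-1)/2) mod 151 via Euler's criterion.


p = 151 is prime and the exponent is (p-1)/2 = 75, so by Euler's criterion 82^75 = (82/151) = +1 or -1 mod 151.
Compute by square-and-multiply:
  75 = 64 + 8 + 2 + 1 (binary 1001011)
  Repeated squaring mod 151: 82^1 = 82, 82^2 = 80, 82^4 = 58, 82^8 = 42, 82^16 = 103, 82^32 = 39, 82^64 = 11
  82^75 = 82^64 * 82^8 * 82^2 * 82^1 = 11 * 42 * 80 * 82 mod 151
    11 * 42 = 462 = 9 mod 151
    9 * 80 = 720 = 116 mod 151
    116 * 82 = 9512 = 150 mod 151
  82^75 = 150 mod 151
Result 150 = p - 1 = -1 mod 151: 82 is a quadratic non-residue mod 151. As a residue in [0, p-1] the value is 150.
82^75 mod 151 = 150

150


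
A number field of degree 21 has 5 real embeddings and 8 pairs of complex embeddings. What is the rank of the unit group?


By Dirichlet's unit theorem:
rank = r1 + r2 - 1
= 5 + 8 - 1
= 12

12


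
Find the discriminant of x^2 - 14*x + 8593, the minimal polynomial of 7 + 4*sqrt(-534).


The element 7 + 4*sqrt(-534) has minimal polynomial:
x^2 - 14*x + 8593
Discriminant = (-14)^2 - 4*(8593)
= 196 - 34372
= -34176

-34176


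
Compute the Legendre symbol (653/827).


p = 827 is prime, so compute (653/827) with the reciprocity algorithm (Jacobi-symbol steps: pull out 2s via (2/n), flip via reciprocity, reduce):
  reciprocity: (653/827) -> +(827/653)
  reduce: (174/653)
  pull out 2: (2/653) = -1  (since 653 mod 8 = 5)
  reciprocity: (87/653) -> +(653/87)
  reduce: (44/87)
  pull out 2: (2/87) = +1  (since 87 mod 8 = 7)
  pull out 2: (2/87) = +1  (since 87 mod 8 = 7)
  reciprocity: (11/87) -> -(87/11)
  reduce: (10/11)
  pull out 2: (2/11) = -1  (since 11 mod 8 = 3)
  reciprocity: (5/11) -> +(11/5)
  reduce: (1/5)
  (1/5) = 1
Product of signs = -1
(653/827) = -1

-1


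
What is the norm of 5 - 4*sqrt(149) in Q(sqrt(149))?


N(a + b*sqrt(d)) = a^2 - d*b^2
= (5)^2 - (149)*(-4)^2
= 25 - 2384
= -2359

-2359


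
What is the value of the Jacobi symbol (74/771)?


Compute (74/771) via quadratic reciprocity:
  pull out 2: (2/771) = -1  (since 771 mod 8 = 3)
  reciprocity: (37/771) -> +(771/37)
  reduce: (31/37)
  reciprocity: (31/37) -> +(37/31)
  reduce: (6/31)
  pull out 2: (2/31) = +1  (since 31 mod 8 = 7)
  reciprocity: (3/31) -> -(31/3)
  reduce: (1/3)
  (1/3) = 1
Product of signs = 1

1


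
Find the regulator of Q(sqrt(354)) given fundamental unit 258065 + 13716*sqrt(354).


epsilon = 258065 + 13716*sqrt(354)
= 516130.0000
R = ln(516130.0000)
= 13.1541

13.1541


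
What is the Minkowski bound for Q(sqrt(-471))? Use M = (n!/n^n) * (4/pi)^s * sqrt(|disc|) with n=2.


d = -471, d mod 4 = 1, so disc(K) = d = -471; |disc(K)| = 471
Imaginary quadratic field, so n = 2, s = r2 = 1, r1 = 0
M = (n!/n^n) * (4/pi)^s * sqrt(|disc(K)|) = (2!/2^2) * (4/pi)^1 * sqrt(471)
= 0.5 * 1.273240 * 21.702534
= 13.8163

13.8163


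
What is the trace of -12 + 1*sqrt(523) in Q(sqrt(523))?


Tr(a + b*sqrt(d)) = (a + b*sqrt(d)) + (a - b*sqrt(d)) = 2a
= 2 * (-12)
= -24

-24


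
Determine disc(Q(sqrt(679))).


For K = Q(sqrt(d)) with d squarefree: disc(K) = d if d = 1 mod 4, and disc(K) = 4d if d = 2 or 3 mod 4.
Here d = 679, and d mod 4 = 3.
d = 3 mod 4, not 1 (O_K = Z[sqrt(d)]), so disc(K) = 4d = 4 * (679) = 2716

2716


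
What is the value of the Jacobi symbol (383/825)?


Compute (383/825) via quadratic reciprocity:
  reciprocity: (383/825) -> +(825/383)
  reduce: (59/383)
  reciprocity: (59/383) -> -(383/59)
  reduce: (29/59)
  reciprocity: (29/59) -> +(59/29)
  reduce: (1/29)
  (1/29) = 1
Product of signs = -1

-1


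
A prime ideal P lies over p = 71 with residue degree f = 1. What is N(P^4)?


N(P^a) = p^(a*f)
= 71^(4*1)
= 71^4
= 25411681

25411681


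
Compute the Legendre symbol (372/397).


p = 397 is prime, so compute (372/397) with the reciprocity algorithm (Jacobi-symbol steps: pull out 2s via (2/n), flip via reciprocity, reduce):
  pull out 2: (2/397) = -1  (since 397 mod 8 = 5)
  pull out 2: (2/397) = -1  (since 397 mod 8 = 5)
  reciprocity: (93/397) -> +(397/93)
  reduce: (25/93)
  reciprocity: (25/93) -> +(93/25)
  reduce: (18/25)
  pull out 2: (2/25) = +1  (since 25 mod 8 = 1)
  reciprocity: (9/25) -> +(25/9)
  reduce: (7/9)
  reciprocity: (7/9) -> +(9/7)
  reduce: (2/7)
  pull out 2: (2/7) = +1  (since 7 mod 8 = 7)
  (1/7) = 1
Product of signs = 1
(372/397) = 1

1


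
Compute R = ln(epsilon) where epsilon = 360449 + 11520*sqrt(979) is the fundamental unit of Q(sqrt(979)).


epsilon = 360449 + 11520*sqrt(979)
= 720898.0000
R = ln(720898.0000)
= 13.4883

13.4883


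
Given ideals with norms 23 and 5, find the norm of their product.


N(IJ) = N(I) * N(J)
= 23 * 5
= 115

115


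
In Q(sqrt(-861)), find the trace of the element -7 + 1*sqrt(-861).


Tr(a + b*sqrt(d)) = (a + b*sqrt(d)) + (a - b*sqrt(d)) = 2a
= 2 * (-7)
= -14

-14


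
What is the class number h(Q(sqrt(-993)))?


K = Q(sqrt(-993)). d mod 4 = 3, so D = disc(K) = 4d = -3972
h(K) equals the number of primitive reduced positive-definite forms (a, b, c) = a*x^2 + b*x*y + c*y^2 with b^2 - 4ac = D,
where reduced means |b| <= a <= c, with b >= 0 whenever |b| = a or a = c, and primitive means gcd(a, b, c) = 1.
Reduced forces 3a^2 <= |D| = 3972, so 1 <= a <= 36; b must have the parity of D, and c = (b^2 - D)/(4a) must be an integer >= a.
Enumerate a = 1..36, b in [-a, a]:
  a=1: (1, 0, 993)  [1]
  a=2: (2, 2, 497)  [1]
  a=3: (3, 0, 331)  [1]
  a=4..5: none
  a=6: (6, 6, 167)  [1]
  a=7: (7, -2, 142), (7, 2, 142)  [2]
  a=8..13: none
  a=14: (14, -2, 71), (14, 2, 71)  [2]
  a=15..20: none
  a=21: (21, -12, 49), (21, 12, 49)  [2]
  a=22..28: none
  a=29: (29, -28, 41), (29, 28, 41)  [2]
  a=30..36: none
Total reduced forms: 1 + 1 + 1 + 1 + 2 + 2 + 2 + 2 = 12
h = 12

12


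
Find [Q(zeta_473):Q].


The degree equals Euler's totient phi(473).
473 = 11 * 43
phi(473) = 420

420


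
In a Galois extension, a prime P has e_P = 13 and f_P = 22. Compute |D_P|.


|D_P| = e * f
= 13 * 22
= 286

286


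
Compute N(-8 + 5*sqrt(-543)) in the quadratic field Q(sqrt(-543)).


N(a + b*sqrt(d)) = a^2 - d*b^2
= (-8)^2 - (-543)*(5)^2
= 64 + 13575
= 13639

13639


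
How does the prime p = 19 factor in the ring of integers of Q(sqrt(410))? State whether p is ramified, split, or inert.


K = Q(sqrt(410)). Since d mod 4 = 2, disc(K) = 1640.
Check p | disc: 1640 mod 19 = 6.
p does not divide disc. Compute Legendre symbol (d/p):
11^((19-1)/2) mod 19 = 1
(d/p) = 1, so p splits: (p) = P*P' with e=1, f=1, g=2.
Therefore p is split.

split


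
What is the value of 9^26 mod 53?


p = 53 is prime and the exponent is (p-1)/2 = 26, so by Euler's criterion 9^26 = (9/53) = +1 or -1 mod 53.
Compute by square-and-multiply:
  26 = 16 + 8 + 2 (binary 11010)
  Repeated squaring mod 53: 9^1 = 9, 9^2 = 28, 9^4 = 42, 9^8 = 15, 9^16 = 13
  9^26 = 9^16 * 9^8 * 9^2 = 13 * 15 * 28 mod 53
    13 * 15 = 195 = 36 mod 53
    36 * 28 = 1008 = 1 mod 53
  9^26 = 1 mod 53
Result 1: 9 is a quadratic residue mod 53.
9^26 mod 53 = 1

1


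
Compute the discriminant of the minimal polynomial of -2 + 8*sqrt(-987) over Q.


The element -2 + 8*sqrt(-987) has minimal polynomial:
x^2 + 4*x + 63172
Discriminant = (4)^2 - 4*(63172)
= 16 - 252688
= -252672

-252672


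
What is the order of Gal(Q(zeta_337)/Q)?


|Gal(Q(zeta_337)/Q)| = phi(337)
= 336

336


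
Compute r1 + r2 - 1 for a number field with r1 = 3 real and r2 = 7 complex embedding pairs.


By Dirichlet's unit theorem:
rank = r1 + r2 - 1
= 3 + 7 - 1
= 9

9


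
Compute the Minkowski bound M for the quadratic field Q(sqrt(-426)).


d = -426, d mod 4 = 2, so disc(K) = 4d = -1704; |disc(K)| = 1704
Imaginary quadratic field, so n = 2, s = r2 = 1, r1 = 0
M = (n!/n^n) * (4/pi)^s * sqrt(|disc(K)|) = (2!/2^2) * (4/pi)^1 * sqrt(1704)
= 0.5 * 1.273240 * 41.279535
= 26.2794

26.2794


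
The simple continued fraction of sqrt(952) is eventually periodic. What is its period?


Run the CF algorithm for sqrt(952).
a_0 = floor(sqrt(952)) = 30; set m_0=0, q_0=1.
Recurrence: m' = q*a - m,  q' = (d - m'^2)/q,  a' = floor((a_0 + m')/q').
  step 1: m=30, q=52, a=1
  step 2: m=22, q=9, a=5
  step 3: m=23, q=47, a=1
  step 4: m=24, q=8, a=6
  step 5: m=24, q=47, a=1
  step 6: m=23, q=9, a=5
  step 7: m=22, q=52, a=1
  step 8: m=30, q=1, a=60
a_8 = 2*a_0 = 60, so the period closes here.
sqrt(952) = [30; 1, 5, 1, 6, 1, 5, 1, 60]
Period length = 8

8


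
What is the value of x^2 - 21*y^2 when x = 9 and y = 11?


x^2 - d*y^2
= 9^2 - 21*11^2
= 81 - 2541
= -2460

-2460


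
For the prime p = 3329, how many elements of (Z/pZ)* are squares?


For prime p, the number of non-zero quadratic residues is (p-1)/2.
= (3329-1)/2
= 1664

1664


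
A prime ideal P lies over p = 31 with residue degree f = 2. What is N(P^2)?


N(P^a) = p^(a*f)
= 31^(2*2)
= 31^4
= 923521

923521


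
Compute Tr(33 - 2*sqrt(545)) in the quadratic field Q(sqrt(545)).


Tr(a + b*sqrt(d)) = (a + b*sqrt(d)) + (a - b*sqrt(d)) = 2a
= 2 * (33)
= 66

66


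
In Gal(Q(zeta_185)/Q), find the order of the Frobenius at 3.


The Frobenius at p in Gal(Q(zeta_n)/Q) = (Z/nZ)* is the class of p, so its order is ord_185(3), the smallest k >= 1 with 3^k = 1 mod 185.
n = 185 = 5 * 37, phi(185) = 144; the order divides phi(n).
Divisors of 144: 1, 2, 3, 4, 6, 8, 9, 12, 16, 18, 24, 36, 48, 72, 144
Repeated squaring mod 185: 3^1 = 3, 3^2 = 9, 3^4 = 81, 3^8 = 86, 3^16 = 181, 3^32 = 16, 3^64 = 71, 3^128 = 46
Test divisors in increasing order:
  k=1: 3^1 = 3 mod 185
  k=2: 3^2 = 9 mod 185
  k=3: 3^3 = 9 * 3 = 27 mod 185
  k=4: 3^4 = 81 mod 185
  k=6: 3^6 = 81 * 9 = 174 mod 185
  k=8: 3^8 = 86 mod 185
  k=9: 3^9 = 86 * 3 = 73 mod 185
  k=12: 3^12 = 86 * 81 = 121 mod 185
  k=16: 3^16 = 181 mod 185
  k=18: 3^18 = 181 * 9 = 149 mod 185
  k=24: 3^24 = 181 * 86 = 26 mod 185
  k=36: 3^36 = 16 * 81 = 1 mod 185  <- first divisor giving 1
Order = 36

36


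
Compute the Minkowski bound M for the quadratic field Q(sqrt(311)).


d = 311, d mod 4 = 3, so disc(K) = 4d = 1244; |disc(K)| = 1244
Real quadratic field, so n = 2, s = r2 = 0, r1 = 2
M = (n!/n^n) * (4/pi)^s * sqrt(|disc(K)|) = (2!/2^2) * (4/pi)^0 * sqrt(1244)
= 0.5 * 1.000000 * 35.270384
= 17.6352

17.6352


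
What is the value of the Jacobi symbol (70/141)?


Compute (70/141) via quadratic reciprocity:
  pull out 2: (2/141) = -1  (since 141 mod 8 = 5)
  reciprocity: (35/141) -> +(141/35)
  reduce: (1/35)
  (1/35) = 1
Product of signs = -1

-1


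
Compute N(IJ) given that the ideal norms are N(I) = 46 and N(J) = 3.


N(IJ) = N(I) * N(J)
= 46 * 3
= 138

138


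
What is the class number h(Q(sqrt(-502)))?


K = Q(sqrt(-502)). d mod 4 = 2, so D = disc(K) = 4d = -2008
h(K) equals the number of primitive reduced positive-definite forms (a, b, c) = a*x^2 + b*x*y + c*y^2 with b^2 - 4ac = D,
where reduced means |b| <= a <= c, with b >= 0 whenever |b| = a or a = c, and primitive means gcd(a, b, c) = 1.
Reduced forces 3a^2 <= |D| = 2008, so 1 <= a <= 25; b must have the parity of D, and c = (b^2 - D)/(4a) must be an integer >= a.
Enumerate a = 1..25, b in [-a, a]:
  a=1: (1, 0, 502)  [1]
  a=2: (2, 0, 251)  [1]
  a=3..6: none
  a=7: (7, -6, 73), (7, 6, 73)  [2]
  a=8..10: none
  a=11: (11, -4, 46), (11, 4, 46)  [2]
  a=12..13: none
  a=14: (14, -8, 37), (14, 8, 37)  [2]
  a=15..16: none
  a=17: (17, -10, 31), (17, 10, 31)  [2]
  a=18: none
  a=19: (19, -14, 29), (19, 14, 29)  [2]
  a=20..21: none
  a=22: (22, -4, 23), (22, 4, 23)  [2]
  a=23..25: none
Total reduced forms: 1 + 1 + 2 + 2 + 2 + 2 + 2 + 2 = 14
h = 14

14


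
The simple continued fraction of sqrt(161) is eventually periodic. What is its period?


Run the CF algorithm for sqrt(161).
a_0 = floor(sqrt(161)) = 12; set m_0=0, q_0=1.
Recurrence: m' = q*a - m,  q' = (d - m'^2)/q,  a' = floor((a_0 + m')/q').
  step 1: m=12, q=17, a=1
  step 2: m=5, q=8, a=2
  step 3: m=11, q=5, a=4
  step 4: m=9, q=16, a=1
  step 5: m=7, q=7, a=2
  step 6: m=7, q=16, a=1
  step 7: m=9, q=5, a=4
  step 8: m=11, q=8, a=2
  step 9: m=5, q=17, a=1
  step 10: m=12, q=1, a=24
a_10 = 2*a_0 = 24, so the period closes here.
sqrt(161) = [12; 1, 2, 4, 1, 2, 1, 4, 2, 1, 24]
Period length = 10

10


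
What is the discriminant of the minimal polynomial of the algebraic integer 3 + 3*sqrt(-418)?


The element 3 + 3*sqrt(-418) has minimal polynomial:
x^2 - 6*x + 3771
Discriminant = (-6)^2 - 4*(3771)
= 36 - 15084
= -15048

-15048


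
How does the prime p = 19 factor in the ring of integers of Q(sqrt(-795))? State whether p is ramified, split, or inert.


K = Q(sqrt(-795)). Since d mod 4 = 1, disc(K) = -795.
Check p | disc: -795 mod 19 = 3.
p does not divide disc. Compute Legendre symbol (d/p):
3^((19-1)/2) mod 19 = -1
(d/p) = -1, so p is inert: (p) stays prime with e=1, f=2, g=1.
Therefore p is inert.

inert


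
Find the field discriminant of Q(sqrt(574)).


For K = Q(sqrt(d)) with d squarefree: disc(K) = d if d = 1 mod 4, and disc(K) = 4d if d = 2 or 3 mod 4.
Here d = 574, and d mod 4 = 2.
d = 2 mod 4, not 1 (O_K = Z[sqrt(d)]), so disc(K) = 4d = 4 * (574) = 2296

2296


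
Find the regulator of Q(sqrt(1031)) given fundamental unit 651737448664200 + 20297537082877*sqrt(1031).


epsilon = 651737448664200 + 20297537082877*sqrt(1031)
= 1.3035e+15
R = ln(1.3035e+15)
= 34.8038

34.8038


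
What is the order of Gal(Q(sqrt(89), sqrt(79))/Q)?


The 2 square roots of distinct primes are multiplicatively independent over Q,
so [K:Q] = 2^2 and Gal(K/Q) is isomorphic to (Z/2Z)^2.
|Gal| = 2^2 = 4

4


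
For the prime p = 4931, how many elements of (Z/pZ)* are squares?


For prime p, the number of non-zero quadratic residues is (p-1)/2.
= (4931-1)/2
= 2465

2465


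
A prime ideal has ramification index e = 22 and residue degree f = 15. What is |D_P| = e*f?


|D_P| = e * f
= 22 * 15
= 330

330


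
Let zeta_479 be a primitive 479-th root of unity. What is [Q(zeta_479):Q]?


The degree equals Euler's totient phi(479).
479 = 479
phi(479) = 478

478


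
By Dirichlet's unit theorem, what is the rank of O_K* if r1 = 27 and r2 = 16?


By Dirichlet's unit theorem:
rank = r1 + r2 - 1
= 27 + 16 - 1
= 42

42


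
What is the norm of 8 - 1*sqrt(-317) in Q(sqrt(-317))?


N(a + b*sqrt(d)) = a^2 - d*b^2
= (8)^2 - (-317)*(-1)^2
= 64 + 317
= 381

381


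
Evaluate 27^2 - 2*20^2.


x^2 - d*y^2
= 27^2 - 2*20^2
= 729 - 800
= -71

-71


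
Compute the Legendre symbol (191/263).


p = 263 is prime, so compute (191/263) with the reciprocity algorithm (Jacobi-symbol steps: pull out 2s via (2/n), flip via reciprocity, reduce):
  reciprocity: (191/263) -> -(263/191)
  reduce: (72/191)
  pull out 2: (2/191) = +1  (since 191 mod 8 = 7)
  pull out 2: (2/191) = +1  (since 191 mod 8 = 7)
  pull out 2: (2/191) = +1  (since 191 mod 8 = 7)
  reciprocity: (9/191) -> +(191/9)
  reduce: (2/9)
  pull out 2: (2/9) = +1  (since 9 mod 8 = 1)
  (1/9) = 1
Product of signs = -1
(191/263) = -1

-1


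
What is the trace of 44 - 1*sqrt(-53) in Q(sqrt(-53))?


Tr(a + b*sqrt(d)) = (a + b*sqrt(d)) + (a - b*sqrt(d)) = 2a
= 2 * (44)
= 88

88


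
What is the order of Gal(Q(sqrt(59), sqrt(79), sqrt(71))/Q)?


The 3 square roots of distinct primes are multiplicatively independent over Q,
so [K:Q] = 2^3 and Gal(K/Q) is isomorphic to (Z/2Z)^3.
|Gal| = 2^3 = 8

8


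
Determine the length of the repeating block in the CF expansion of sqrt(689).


Run the CF algorithm for sqrt(689).
a_0 = floor(sqrt(689)) = 26; set m_0=0, q_0=1.
Recurrence: m' = q*a - m,  q' = (d - m'^2)/q,  a' = floor((a_0 + m')/q').
  step 1: m=26, q=13, a=4
  step 2: m=26, q=1, a=52
a_2 = 2*a_0 = 52, so the period closes here.
sqrt(689) = [26; 4, 52]
Period length = 2

2


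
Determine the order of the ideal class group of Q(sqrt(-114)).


K = Q(sqrt(-114)). d mod 4 = 2, so D = disc(K) = 4d = -456
h(K) equals the number of primitive reduced positive-definite forms (a, b, c) = a*x^2 + b*x*y + c*y^2 with b^2 - 4ac = D,
where reduced means |b| <= a <= c, with b >= 0 whenever |b| = a or a = c, and primitive means gcd(a, b, c) = 1.
Reduced forces 3a^2 <= |D| = 456, so 1 <= a <= 12; b must have the parity of D, and c = (b^2 - D)/(4a) must be an integer >= a.
Enumerate a = 1..12, b in [-a, a]:
  a=1: (1, 0, 114)  [1]
  a=2: (2, 0, 57)  [1]
  a=3: (3, 0, 38)  [1]
  a=4: none
  a=5: (5, -2, 23), (5, 2, 23)  [2]
  a=6: (6, 0, 19)  [1]
  a=7..9: none
  a=10: (10, -8, 13), (10, 8, 13)  [2]
  a=11..12: none
Total reduced forms: 1 + 1 + 1 + 2 + 1 + 2 = 8
h = 8

8


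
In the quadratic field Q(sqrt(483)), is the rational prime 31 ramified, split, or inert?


K = Q(sqrt(483)). Since d mod 4 = 3, disc(K) = 1932.
Check p | disc: 1932 mod 31 = 10.
p does not divide disc. Compute Legendre symbol (d/p):
18^((31-1)/2) mod 31 = 1
(d/p) = 1, so p splits: (p) = P*P' with e=1, f=1, g=2.
Therefore p is split.

split


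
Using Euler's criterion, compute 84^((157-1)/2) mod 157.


p = 157 is prime and the exponent is (p-1)/2 = 78, so by Euler's criterion 84^78 = (84/157) = +1 or -1 mod 157.
Compute by square-and-multiply:
  78 = 64 + 8 + 4 + 2 (binary 1001110)
  Repeated squaring mod 157: 84^1 = 84, 84^2 = 148, 84^4 = 81, 84^8 = 124, 84^16 = 147, 84^32 = 100, 84^64 = 109
  84^78 = 84^64 * 84^8 * 84^4 * 84^2 = 109 * 124 * 81 * 148 mod 157
    109 * 124 = 13516 = 14 mod 157
    14 * 81 = 1134 = 35 mod 157
    35 * 148 = 5180 = 156 mod 157
  84^78 = 156 mod 157
Result 156 = p - 1 = -1 mod 157: 84 is a quadratic non-residue mod 157. As a residue in [0, p-1] the value is 156.
84^78 mod 157 = 156

156


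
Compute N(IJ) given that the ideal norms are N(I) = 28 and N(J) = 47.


N(IJ) = N(I) * N(J)
= 28 * 47
= 1316

1316


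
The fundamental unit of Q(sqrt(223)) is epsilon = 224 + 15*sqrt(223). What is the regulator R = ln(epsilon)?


epsilon = 224 + 15*sqrt(223)
= 447.9978
R = ln(447.9978)
= 6.1048

6.1048


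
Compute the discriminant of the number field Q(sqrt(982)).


For K = Q(sqrt(d)) with d squarefree: disc(K) = d if d = 1 mod 4, and disc(K) = 4d if d = 2 or 3 mod 4.
Here d = 982, and d mod 4 = 2.
d = 2 mod 4, not 1 (O_K = Z[sqrt(d)]), so disc(K) = 4d = 4 * (982) = 3928

3928


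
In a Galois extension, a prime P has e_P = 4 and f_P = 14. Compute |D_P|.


|D_P| = e * f
= 4 * 14
= 56

56


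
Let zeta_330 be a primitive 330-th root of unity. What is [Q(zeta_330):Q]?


The degree equals Euler's totient phi(330).
330 = 2 * 3 * 5 * 11
phi(330) = 80

80


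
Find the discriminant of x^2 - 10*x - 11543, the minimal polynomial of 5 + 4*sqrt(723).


The element 5 + 4*sqrt(723) has minimal polynomial:
x^2 - 10*x - 11543
Discriminant = (-10)^2 - 4*(-11543)
= 100 + 46172
= 46272

46272


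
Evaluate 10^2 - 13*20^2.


x^2 - d*y^2
= 10^2 - 13*20^2
= 100 - 5200
= -5100

-5100


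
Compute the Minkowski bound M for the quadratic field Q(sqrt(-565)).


d = -565, d mod 4 = 3, so disc(K) = 4d = -2260; |disc(K)| = 2260
Imaginary quadratic field, so n = 2, s = r2 = 1, r1 = 0
M = (n!/n^n) * (4/pi)^s * sqrt(|disc(K)|) = (2!/2^2) * (4/pi)^1 * sqrt(2260)
= 0.5 * 1.273240 * 47.539457
= 30.2646

30.2646


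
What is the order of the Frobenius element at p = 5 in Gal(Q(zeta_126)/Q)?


The Frobenius at p in Gal(Q(zeta_n)/Q) = (Z/nZ)* is the class of p, so its order is ord_126(5), the smallest k >= 1 with 5^k = 1 mod 126.
n = 126 = 2 * 3^2 * 7, phi(126) = 36; the order divides phi(n).
Divisors of 36: 1, 2, 3, 4, 6, 9, 12, 18, 36
Repeated squaring mod 126: 5^1 = 5, 5^2 = 25, 5^4 = 121, 5^8 = 25, 5^16 = 121, 5^32 = 25
Test divisors in increasing order:
  k=1: 5^1 = 5 mod 126
  k=2: 5^2 = 25 mod 126
  k=3: 5^3 = 25 * 5 = 125 mod 126
  k=4: 5^4 = 121 mod 126
  k=6: 5^6 = 121 * 25 = 1 mod 126  <- first divisor giving 1
Order = 6

6


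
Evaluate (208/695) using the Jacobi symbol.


Compute (208/695) via quadratic reciprocity:
  pull out 2: (2/695) = +1  (since 695 mod 8 = 7)
  pull out 2: (2/695) = +1  (since 695 mod 8 = 7)
  pull out 2: (2/695) = +1  (since 695 mod 8 = 7)
  pull out 2: (2/695) = +1  (since 695 mod 8 = 7)
  reciprocity: (13/695) -> +(695/13)
  reduce: (6/13)
  pull out 2: (2/13) = -1  (since 13 mod 8 = 5)
  reciprocity: (3/13) -> +(13/3)
  reduce: (1/3)
  (1/3) = 1
Product of signs = -1

-1


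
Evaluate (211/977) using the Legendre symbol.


p = 977 is prime, so compute (211/977) with the reciprocity algorithm (Jacobi-symbol steps: pull out 2s via (2/n), flip via reciprocity, reduce):
  reciprocity: (211/977) -> +(977/211)
  reduce: (133/211)
  reciprocity: (133/211) -> +(211/133)
  reduce: (78/133)
  pull out 2: (2/133) = -1  (since 133 mod 8 = 5)
  reciprocity: (39/133) -> +(133/39)
  reduce: (16/39)
  pull out 2: (2/39) = +1  (since 39 mod 8 = 7)
  pull out 2: (2/39) = +1  (since 39 mod 8 = 7)
  pull out 2: (2/39) = +1  (since 39 mod 8 = 7)
  pull out 2: (2/39) = +1  (since 39 mod 8 = 7)
  (1/39) = 1
Product of signs = -1
(211/977) = -1

-1


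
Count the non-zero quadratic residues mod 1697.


For prime p, the number of non-zero quadratic residues is (p-1)/2.
= (1697-1)/2
= 848

848


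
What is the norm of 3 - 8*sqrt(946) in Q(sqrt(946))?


N(a + b*sqrt(d)) = a^2 - d*b^2
= (3)^2 - (946)*(-8)^2
= 9 - 60544
= -60535

-60535


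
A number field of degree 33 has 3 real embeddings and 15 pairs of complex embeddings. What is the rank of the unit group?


By Dirichlet's unit theorem:
rank = r1 + r2 - 1
= 3 + 15 - 1
= 17

17


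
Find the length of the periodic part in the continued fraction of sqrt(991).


Run the CF algorithm for sqrt(991).
a_0 = floor(sqrt(991)) = 31; set m_0=0, q_0=1.
Recurrence: m' = q*a - m,  q' = (d - m'^2)/q,  a' = floor((a_0 + m')/q').
  step 1: m=31, q=30, a=2
  step 2: m=29, q=5, a=12
  step 3: m=31, q=6, a=10
  step 4: m=29, q=25, a=2
  step 5: m=21, q=22, a=2
  step 6: m=23, q=21, a=2
  step 7: m=19, q=30, a=1
  step 8: m=11, q=29, a=1
  step 9: m=18, q=23, a=2
  step 10: m=28, q=9, a=6
  step 11: m=26, q=35, a=1
  step 12: m=9, q=26, a=1
  step 13: m=17, q=27, a=1
  step 14: m=10, q=33, a=1
  step 15: m=23, q=14, a=3
  step 16: m=19, q=45, a=1
  step 17: m=26, q=7, a=8
  step 18: m=30, q=13, a=4
  step 19: m=22, q=39, a=1
  step 20: m=17, q=18, a=2
  step 21: m=19, q=35, a=1
  step 22: m=16, q=21, a=2
  step 23: m=26, q=15, a=3
  step 24: m=19, q=42, a=1
  step 25: m=23, q=11, a=4
  step 26: m=21, q=50, a=1
  step 27: m=29, q=3, a=20
  step 28: m=31, q=10, a=6
  step 29: m=29, q=15, a=4
  step 30: m=31, q=2, a=31
  step 31: m=31, q=15, a=4
  step 32: m=29, q=10, a=6
  step 33: m=31, q=3, a=20
  step 34: m=29, q=50, a=1
  step 35: m=21, q=11, a=4
  step 36: m=23, q=42, a=1
  step 37: m=19, q=15, a=3
  step 38: m=26, q=21, a=2
  step 39: m=16, q=35, a=1
  step 40: m=19, q=18, a=2
  step 41: m=17, q=39, a=1
  step 42: m=22, q=13, a=4
  step 43: m=30, q=7, a=8
  step 44: m=26, q=45, a=1
  step 45: m=19, q=14, a=3
  step 46: m=23, q=33, a=1
  step 47: m=10, q=27, a=1
  step 48: m=17, q=26, a=1
  step 49: m=9, q=35, a=1
  step 50: m=26, q=9, a=6
  step 51: m=28, q=23, a=2
  step 52: m=18, q=29, a=1
  step 53: m=11, q=30, a=1
  step 54: m=19, q=21, a=2
  step 55: m=23, q=22, a=2
  step 56: m=21, q=25, a=2
  step 57: m=29, q=6, a=10
  step 58: m=31, q=5, a=12
  step 59: m=29, q=30, a=2
  step 60: m=31, q=1, a=62
a_60 = 2*a_0 = 62, so the period closes here.
sqrt(991) = [31; 2, 12, 10, 2, 2, 2, 1, 1, 2, 6, 1, 1, 1, 1, 3, 1, 8, 4, 1, 2, 1, 2, 3, 1, 4, 1, 20, 6, 4, 31, 4, 6, 20, 1, 4, 1, 3, 2, 1, 2, 1, 4, 8, 1, 3, 1, 1, 1, 1, 6, 2, 1, 1, 2, 2, 2, 10, 12, 2, 62]
Period length = 60

60


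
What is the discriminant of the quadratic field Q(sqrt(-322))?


For K = Q(sqrt(d)) with d squarefree: disc(K) = d if d = 1 mod 4, and disc(K) = 4d if d = 2 or 3 mod 4.
Here d = -322, and d mod 4 = 2.
d = 2 mod 4, not 1 (O_K = Z[sqrt(d)]), so disc(K) = 4d = 4 * (-322) = -1288

-1288


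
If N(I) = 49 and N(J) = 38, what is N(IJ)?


N(IJ) = N(I) * N(J)
= 49 * 38
= 1862

1862


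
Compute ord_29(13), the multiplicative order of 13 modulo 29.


We want ord_29(13), the smallest k >= 1 with 13^k = 1 mod 29.
n = 29 = 29, phi(29) = 28; the order divides phi(n).
Divisors of 28: 1, 2, 4, 7, 14, 28
Repeated squaring mod 29: 13^1 = 13, 13^2 = 24, 13^4 = 25, 13^8 = 16, 13^16 = 24
Test divisors in increasing order:
  k=1: 13^1 = 13 mod 29
  k=2: 13^2 = 24 mod 29
  k=4: 13^4 = 25 mod 29
  k=7: 13^7 = 25 * 24 * 13 = 28 mod 29
  k=14: 13^14 = 16 * 25 * 24 = 1 mod 29  <- first divisor giving 1
Order = 14

14


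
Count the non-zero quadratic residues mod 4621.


For prime p, the number of non-zero quadratic residues is (p-1)/2.
= (4621-1)/2
= 2310

2310


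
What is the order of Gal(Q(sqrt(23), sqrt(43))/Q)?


The 2 square roots of distinct primes are multiplicatively independent over Q,
so [K:Q] = 2^2 and Gal(K/Q) is isomorphic to (Z/2Z)^2.
|Gal| = 2^2 = 4

4


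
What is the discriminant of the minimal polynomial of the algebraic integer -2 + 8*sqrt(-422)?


The element -2 + 8*sqrt(-422) has minimal polynomial:
x^2 + 4*x + 27012
Discriminant = (4)^2 - 4*(27012)
= 16 - 108048
= -108032

-108032


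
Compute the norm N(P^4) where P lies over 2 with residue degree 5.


N(P^a) = p^(a*f)
= 2^(4*5)
= 2^20
= 1048576

1048576


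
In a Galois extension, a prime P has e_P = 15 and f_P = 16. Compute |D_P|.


|D_P| = e * f
= 15 * 16
= 240

240


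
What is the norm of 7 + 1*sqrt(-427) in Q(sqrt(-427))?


N(a + b*sqrt(d)) = a^2 - d*b^2
= (7)^2 - (-427)*(1)^2
= 49 + 427
= 476

476


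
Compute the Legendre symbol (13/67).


p = 67 is prime, so compute (13/67) with the reciprocity algorithm (Jacobi-symbol steps: pull out 2s via (2/n), flip via reciprocity, reduce):
  reciprocity: (13/67) -> +(67/13)
  reduce: (2/13)
  pull out 2: (2/13) = -1  (since 13 mod 8 = 5)
  (1/13) = 1
Product of signs = -1
(13/67) = -1

-1


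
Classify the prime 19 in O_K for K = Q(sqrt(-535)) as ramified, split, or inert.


K = Q(sqrt(-535)). Since d mod 4 = 1, disc(K) = -535.
Check p | disc: -535 mod 19 = 16.
p does not divide disc. Compute Legendre symbol (d/p):
16^((19-1)/2) mod 19 = 1
(d/p) = 1, so p splits: (p) = P*P' with e=1, f=1, g=2.
Therefore p is split.

split


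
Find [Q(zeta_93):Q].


The degree equals Euler's totient phi(93).
93 = 3 * 31
phi(93) = 60

60


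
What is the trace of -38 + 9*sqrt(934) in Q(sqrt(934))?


Tr(a + b*sqrt(d)) = (a + b*sqrt(d)) + (a - b*sqrt(d)) = 2a
= 2 * (-38)
= -76

-76


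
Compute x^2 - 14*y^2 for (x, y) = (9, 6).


x^2 - d*y^2
= 9^2 - 14*6^2
= 81 - 504
= -423

-423


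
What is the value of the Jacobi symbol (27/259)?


Compute (27/259) via quadratic reciprocity:
  reciprocity: (27/259) -> -(259/27)
  reduce: (16/27)
  pull out 2: (2/27) = -1  (since 27 mod 8 = 3)
  pull out 2: (2/27) = -1  (since 27 mod 8 = 3)
  pull out 2: (2/27) = -1  (since 27 mod 8 = 3)
  pull out 2: (2/27) = -1  (since 27 mod 8 = 3)
  (1/27) = 1
Product of signs = -1

-1


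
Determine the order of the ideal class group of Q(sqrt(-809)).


K = Q(sqrt(-809)). d mod 4 = 3, so D = disc(K) = 4d = -3236
h(K) equals the number of primitive reduced positive-definite forms (a, b, c) = a*x^2 + b*x*y + c*y^2 with b^2 - 4ac = D,
where reduced means |b| <= a <= c, with b >= 0 whenever |b| = a or a = c, and primitive means gcd(a, b, c) = 1.
Reduced forces 3a^2 <= |D| = 3236, so 1 <= a <= 32; b must have the parity of D, and c = (b^2 - D)/(4a) must be an integer >= a.
Enumerate a = 1..32, b in [-a, a]:
  a=1: (1, 0, 809)  [1]
  a=2: (2, 2, 405)  [1]
  a=3: (3, -2, 270), (3, 2, 270)  [2]
  a=4: none
  a=5: (5, -2, 162), (5, 2, 162)  [2]
  a=6: (6, -2, 135), (6, 2, 135)  [2]
  a=7..8: none
  a=9: (9, -2, 90), (9, 2, 90)  [2]
  a=10: (10, -2, 81), (10, 2, 81)  [2]
  a=11: (11, -8, 75), (11, 8, 75)  [2]
  a=12: none
  a=13: (13, -12, 65), (13, 12, 65)  [2]
  a=14: none
  a=15: (15, -8, 55), (15, -2, 54), (15, 2, 54), (15, 8, 55)  [4]
  a=16..17: none
  a=18: (18, -2, 45), (18, 2, 45)  [2]
  a=19..21: none
  a=22: (22, -14, 39), (22, 14, 39)  [2]
  a=23..24: none
  a=25: (25, -8, 33), (25, 8, 33)  [2]
  a=26: (26, -14, 33), (26, 14, 33)  [2]
  a=27: (27, -2, 30), (27, 2, 30)  [2]
  a=28..29: none
  a=30: (30, -22, 31), (30, 22, 31)  [2]
  a=31..32: none
Total reduced forms: 1 + 1 + 2 + 2 + 2 + 2 + 2 + 2 + 2 + 4 + 2 + 2 + 2 + 2 + 2 + 2 = 32
h = 32

32
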